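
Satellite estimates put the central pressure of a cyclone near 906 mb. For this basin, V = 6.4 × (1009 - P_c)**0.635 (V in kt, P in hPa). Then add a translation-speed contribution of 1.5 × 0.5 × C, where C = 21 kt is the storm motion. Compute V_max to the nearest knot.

137 kt

ΔP = 1009 − 906 = 103 mb.
103^0.635 ≈ 18.974.
V ≈ 6.4 × 18.974 ≈ 121.4 kt.
Translation term: 1.5 × 0.5 × 21 = 15.75 kt.
Corrected V ≈ 137.15 kt → 137 kt.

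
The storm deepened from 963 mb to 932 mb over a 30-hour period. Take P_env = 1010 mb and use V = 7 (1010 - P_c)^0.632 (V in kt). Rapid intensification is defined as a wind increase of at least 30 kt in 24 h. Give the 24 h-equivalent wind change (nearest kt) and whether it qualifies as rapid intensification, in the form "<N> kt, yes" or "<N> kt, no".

V₁: ΔP = 47, V ≈ 7 × 47^0.632 ≈ 79.77 kt.
V₂: ΔP = 78, V ≈ 7 × 78^0.632 ≈ 109.88 kt.
ΔV over 30 h = 30.11 kt → 24 h equivalent = 30.11 × 24/30 ≈ 24.09 kt.
24 kt < 30 kt ⇒ not rapid intensification.

24 kt, no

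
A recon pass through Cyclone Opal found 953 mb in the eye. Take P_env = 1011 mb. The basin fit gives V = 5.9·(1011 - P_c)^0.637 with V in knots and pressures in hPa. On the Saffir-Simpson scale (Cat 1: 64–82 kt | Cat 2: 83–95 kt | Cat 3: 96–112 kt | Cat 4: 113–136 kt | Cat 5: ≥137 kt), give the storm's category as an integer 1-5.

1

ΔP = 1011 − 953 = 58 mb.
V ≈ 5.9 × 58^0.637 = 5.9 × 13.28 ≈ 78 kt.
78 kt falls in the Category 1 band.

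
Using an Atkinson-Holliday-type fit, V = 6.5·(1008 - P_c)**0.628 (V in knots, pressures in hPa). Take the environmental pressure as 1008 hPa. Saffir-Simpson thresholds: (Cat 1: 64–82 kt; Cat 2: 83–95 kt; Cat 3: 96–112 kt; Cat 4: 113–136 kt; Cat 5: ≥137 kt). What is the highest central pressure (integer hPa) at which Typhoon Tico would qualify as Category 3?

Category 3 begins at V = 96 kt.
Required ΔP = (96/6.5)^(1/0.628) = 14.769^1.592 ≈ 72.78 hPa.
P_c ≤ 1008 − 72.78 = 935.22, so the highest integer P_c is 935 hPa.

935 hPa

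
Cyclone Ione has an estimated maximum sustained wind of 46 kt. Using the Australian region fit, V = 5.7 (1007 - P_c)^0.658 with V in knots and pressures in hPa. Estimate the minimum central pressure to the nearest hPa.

ΔP = (V / 5.7)^(1/0.658) = (46/5.7)^1.520.
46/5.7 = 8.070; 8.070^1.520 ≈ 23.89 hPa.
P_c = 1007 − 23.89 = 983.11 ≈ 983 hPa.

983 hPa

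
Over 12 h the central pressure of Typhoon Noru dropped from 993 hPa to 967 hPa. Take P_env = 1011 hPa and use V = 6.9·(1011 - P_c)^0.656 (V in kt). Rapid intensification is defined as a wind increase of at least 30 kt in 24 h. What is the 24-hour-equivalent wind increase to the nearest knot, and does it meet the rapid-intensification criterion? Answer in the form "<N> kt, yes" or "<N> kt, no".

73 kt, yes

V₁: ΔP = 18, V ≈ 6.9 × 18^0.656 ≈ 45.95 kt.
V₂: ΔP = 44, V ≈ 6.9 × 44^0.656 ≈ 82.60 kt.
ΔV over 12 h = 36.65 kt → 24 h equivalent = 36.65 × 24/12 ≈ 73.30 kt.
73 kt ≥ 30 kt ⇒ rapid intensification.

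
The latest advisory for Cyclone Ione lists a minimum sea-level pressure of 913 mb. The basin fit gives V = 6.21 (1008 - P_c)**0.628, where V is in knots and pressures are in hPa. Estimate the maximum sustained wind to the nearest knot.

108 kt

ΔP = 1008 − 913 = 95 mb.
95^0.628 ≈ 17.459.
V ≈ 6.21 × 17.459 ≈ 108.4 kt.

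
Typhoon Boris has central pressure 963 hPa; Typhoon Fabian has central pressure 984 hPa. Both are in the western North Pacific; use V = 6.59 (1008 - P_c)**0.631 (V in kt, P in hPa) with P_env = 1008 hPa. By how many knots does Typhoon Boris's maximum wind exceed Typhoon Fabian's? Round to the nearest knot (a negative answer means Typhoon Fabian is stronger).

24 kt

Typhoon Boris: ΔP = 45; V ≈ 6.59 × 45^0.631 ≈ 72.79 kt.
Typhoon Fabian: ΔP = 24; V ≈ 6.59 × 24^0.631 ≈ 48.96 kt.
Difference ≈ 72.79 − 48.96 = 23.83 → 24 kt.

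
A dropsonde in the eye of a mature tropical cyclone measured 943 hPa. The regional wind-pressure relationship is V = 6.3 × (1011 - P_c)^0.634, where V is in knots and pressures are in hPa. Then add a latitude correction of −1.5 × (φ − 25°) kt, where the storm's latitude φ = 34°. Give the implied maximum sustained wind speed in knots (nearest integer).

ΔP = 1011 − 943 = 68 hPa.
68^0.634 ≈ 14.515.
V ≈ 6.3 × 14.515 ≈ 91.4 kt.
Latitude correction: −1.5 × (34 − 25) = -13.5 kt.
Corrected V ≈ 77.9 kt → 78 kt.

78 kt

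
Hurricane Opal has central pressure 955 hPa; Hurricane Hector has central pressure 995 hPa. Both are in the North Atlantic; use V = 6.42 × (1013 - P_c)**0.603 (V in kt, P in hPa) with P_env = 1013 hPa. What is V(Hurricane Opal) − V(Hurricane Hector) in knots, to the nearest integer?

Hurricane Opal: ΔP = 58; V ≈ 6.42 × 58^0.603 ≈ 74.28 kt.
Hurricane Hector: ΔP = 18; V ≈ 6.42 × 18^0.603 ≈ 36.68 kt.
Difference ≈ 74.28 − 36.68 = 37.60 → 38 kt.

38 kt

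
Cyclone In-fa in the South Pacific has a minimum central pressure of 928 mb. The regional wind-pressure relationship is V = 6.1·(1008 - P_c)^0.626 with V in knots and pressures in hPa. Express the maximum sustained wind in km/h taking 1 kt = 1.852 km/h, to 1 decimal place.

175.5 km/h

ΔP = 1008 − 928 = 80 mb.
V ≈ 6.1 × 80^0.626 = 6.1 × 15.536 ≈ 94.769 kt.
94.769 × 1.852 ≈ 175.51 km/h → 175.5 km/h.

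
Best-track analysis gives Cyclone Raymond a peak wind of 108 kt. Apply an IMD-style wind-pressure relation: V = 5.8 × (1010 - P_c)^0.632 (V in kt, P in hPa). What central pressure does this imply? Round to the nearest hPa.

ΔP = (V / 5.8)^(1/0.632) = (108/5.8)^1.582.
108/5.8 = 18.621; 18.621^1.582 ≈ 102.21 hPa.
P_c = 1010 − 102.21 = 907.79 ≈ 908 hPa.

908 hPa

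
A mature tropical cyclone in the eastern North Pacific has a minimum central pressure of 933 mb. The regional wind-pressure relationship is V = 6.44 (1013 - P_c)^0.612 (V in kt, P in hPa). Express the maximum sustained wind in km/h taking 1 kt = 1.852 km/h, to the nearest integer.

174 km/h

ΔP = 1013 − 933 = 80 mb.
V ≈ 6.44 × 80^0.612 = 6.44 × 14.611 ≈ 94.097 kt.
94.097 × 1.852 ≈ 174.27 km/h → 174 km/h.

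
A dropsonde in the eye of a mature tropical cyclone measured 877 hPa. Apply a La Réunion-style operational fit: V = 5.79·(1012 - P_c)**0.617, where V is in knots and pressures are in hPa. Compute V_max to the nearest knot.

119 kt

ΔP = 1012 − 877 = 135 hPa.
135^0.617 ≈ 20.626.
V ≈ 5.79 × 20.626 ≈ 119.4 kt.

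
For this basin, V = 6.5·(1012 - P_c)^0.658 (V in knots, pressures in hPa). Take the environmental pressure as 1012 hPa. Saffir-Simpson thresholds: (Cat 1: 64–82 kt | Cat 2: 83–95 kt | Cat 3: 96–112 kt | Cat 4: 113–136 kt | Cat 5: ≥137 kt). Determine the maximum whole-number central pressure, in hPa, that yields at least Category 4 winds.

935 hPa

Category 4 begins at V = 113 kt.
Required ΔP = (113/6.5)^(1/0.658) = 17.385^1.520 ≈ 76.69 hPa.
P_c ≤ 1012 − 76.69 = 935.31, so the highest integer P_c is 935 hPa.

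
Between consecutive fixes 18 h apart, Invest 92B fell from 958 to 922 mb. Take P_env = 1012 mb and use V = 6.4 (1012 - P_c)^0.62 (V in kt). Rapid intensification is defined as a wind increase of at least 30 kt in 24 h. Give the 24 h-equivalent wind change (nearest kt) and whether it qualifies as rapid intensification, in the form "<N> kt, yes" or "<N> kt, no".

V₁: ΔP = 54, V ≈ 6.4 × 54^0.62 ≈ 75.90 kt.
V₂: ΔP = 90, V ≈ 6.4 × 90^0.62 ≈ 104.19 kt.
ΔV over 18 h = 28.29 kt → 24 h equivalent = 28.29 × 24/18 ≈ 37.72 kt.
38 kt ≥ 30 kt ⇒ rapid intensification.

38 kt, yes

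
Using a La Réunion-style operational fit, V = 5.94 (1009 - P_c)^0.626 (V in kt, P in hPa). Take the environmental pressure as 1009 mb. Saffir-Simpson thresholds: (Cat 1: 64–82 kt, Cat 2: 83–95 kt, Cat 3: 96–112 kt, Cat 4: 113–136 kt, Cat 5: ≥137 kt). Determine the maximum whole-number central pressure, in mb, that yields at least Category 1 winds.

964 mb

Category 1 begins at V = 64 kt.
Required ΔP = (64/5.94)^(1/0.626) = 10.774^1.597 ≈ 44.59 mb.
P_c ≤ 1009 − 44.59 = 964.41, so the highest integer P_c is 964 mb.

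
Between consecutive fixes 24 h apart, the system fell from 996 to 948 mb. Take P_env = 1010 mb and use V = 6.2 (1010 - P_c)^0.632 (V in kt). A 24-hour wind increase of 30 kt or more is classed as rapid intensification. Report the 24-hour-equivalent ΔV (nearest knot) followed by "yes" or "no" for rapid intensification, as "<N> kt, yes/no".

51 kt, yes

V₁: ΔP = 14, V ≈ 6.2 × 14^0.632 ≈ 32.87 kt.
V₂: ΔP = 62, V ≈ 6.2 × 62^0.632 ≈ 84.18 kt.
ΔV over 24 h = 51.31 kt → 24 h equivalent = 51.31 × 24/24 ≈ 51.31 kt.
51 kt ≥ 30 kt ⇒ rapid intensification.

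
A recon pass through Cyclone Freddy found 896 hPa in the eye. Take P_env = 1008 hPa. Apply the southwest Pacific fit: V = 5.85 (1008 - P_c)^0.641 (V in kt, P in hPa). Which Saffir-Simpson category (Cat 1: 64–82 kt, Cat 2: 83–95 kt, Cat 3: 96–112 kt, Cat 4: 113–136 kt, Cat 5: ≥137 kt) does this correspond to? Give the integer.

ΔP = 1008 − 896 = 112 hPa.
V ≈ 5.85 × 112^0.641 = 5.85 × 20.58 ≈ 120 kt.
120 kt falls in the Category 4 band.

4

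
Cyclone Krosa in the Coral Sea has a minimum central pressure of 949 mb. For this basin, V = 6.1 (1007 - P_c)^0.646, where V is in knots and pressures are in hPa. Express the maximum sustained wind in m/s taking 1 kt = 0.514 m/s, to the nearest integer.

ΔP = 1007 − 949 = 58 mb.
V ≈ 6.1 × 58^0.646 = 6.1 × 13.778 ≈ 84.044 kt.
84.044 × 0.514 ≈ 43.20 m/s → 43 m/s.

43 m/s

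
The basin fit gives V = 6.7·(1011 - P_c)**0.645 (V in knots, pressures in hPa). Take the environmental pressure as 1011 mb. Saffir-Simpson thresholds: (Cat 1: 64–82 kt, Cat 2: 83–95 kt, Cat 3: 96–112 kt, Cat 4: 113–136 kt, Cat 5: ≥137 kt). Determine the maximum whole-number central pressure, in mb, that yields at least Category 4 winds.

Category 4 begins at V = 113 kt.
Required ΔP = (113/6.7)^(1/0.645) = 16.866^1.550 ≈ 79.86 mb.
P_c ≤ 1011 − 79.86 = 931.14, so the highest integer P_c is 931 mb.

931 mb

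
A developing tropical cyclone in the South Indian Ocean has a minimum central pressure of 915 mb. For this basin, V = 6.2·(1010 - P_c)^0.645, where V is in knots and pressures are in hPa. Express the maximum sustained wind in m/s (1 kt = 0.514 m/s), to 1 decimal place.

60.1 m/s

ΔP = 1010 − 915 = 95 mb.
V ≈ 6.2 × 95^0.645 = 6.2 × 18.864 ≈ 116.956 kt.
116.956 × 0.514 ≈ 60.12 m/s → 60.1 m/s.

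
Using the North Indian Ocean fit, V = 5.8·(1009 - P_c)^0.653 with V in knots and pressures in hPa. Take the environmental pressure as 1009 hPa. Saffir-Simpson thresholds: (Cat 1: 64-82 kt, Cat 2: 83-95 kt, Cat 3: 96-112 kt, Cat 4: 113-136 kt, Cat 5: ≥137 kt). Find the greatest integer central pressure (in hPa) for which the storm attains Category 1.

969 hPa

Category 1 begins at V = 64 kt.
Required ΔP = (64/5.8)^(1/0.653) = 11.034^1.531 ≈ 39.52 hPa.
P_c ≤ 1009 − 39.52 = 969.48, so the highest integer P_c is 969 hPa.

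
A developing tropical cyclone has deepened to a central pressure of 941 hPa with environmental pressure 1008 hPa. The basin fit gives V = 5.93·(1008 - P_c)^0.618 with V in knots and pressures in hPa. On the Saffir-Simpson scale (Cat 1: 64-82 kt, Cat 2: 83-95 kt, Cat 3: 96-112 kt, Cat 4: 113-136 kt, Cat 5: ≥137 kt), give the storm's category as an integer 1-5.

ΔP = 1008 − 941 = 67 hPa.
V ≈ 5.93 × 67^0.618 = 5.93 × 13.44 ≈ 80 kt.
80 kt falls in the Category 1 band.

1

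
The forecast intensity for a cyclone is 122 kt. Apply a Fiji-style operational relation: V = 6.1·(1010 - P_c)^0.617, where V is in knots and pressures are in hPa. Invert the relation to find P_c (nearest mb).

882 mb

ΔP = (V / 6.1)^(1/0.617) = (122/6.1)^1.621.
122/6.1 = 20.000; 20.000^1.621 ≈ 128.42 mb.
P_c = 1010 − 128.42 = 881.58 ≈ 882 mb.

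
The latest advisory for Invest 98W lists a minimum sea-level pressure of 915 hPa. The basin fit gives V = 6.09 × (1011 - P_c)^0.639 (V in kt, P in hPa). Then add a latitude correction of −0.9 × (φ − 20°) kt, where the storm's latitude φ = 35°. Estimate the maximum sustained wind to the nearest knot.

ΔP = 1011 − 915 = 96 hPa.
96^0.639 ≈ 18.479.
V ≈ 6.09 × 18.479 ≈ 112.5 kt.
Latitude correction: −0.9 × (35 − 20) = -13.5 kt.
Corrected V ≈ 99 kt → 99 kt.

99 kt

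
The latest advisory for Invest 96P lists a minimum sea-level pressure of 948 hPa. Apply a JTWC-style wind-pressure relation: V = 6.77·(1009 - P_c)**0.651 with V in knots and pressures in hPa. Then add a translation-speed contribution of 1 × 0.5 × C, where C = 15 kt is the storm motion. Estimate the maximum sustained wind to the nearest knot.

ΔP = 1009 − 948 = 61 hPa.
61^0.651 ≈ 14.529.
V ≈ 6.77 × 14.529 ≈ 98.4 kt.
Translation term: 1 × 0.5 × 15 = 7.5 kt.
Corrected V ≈ 105.9 kt → 106 kt.

106 kt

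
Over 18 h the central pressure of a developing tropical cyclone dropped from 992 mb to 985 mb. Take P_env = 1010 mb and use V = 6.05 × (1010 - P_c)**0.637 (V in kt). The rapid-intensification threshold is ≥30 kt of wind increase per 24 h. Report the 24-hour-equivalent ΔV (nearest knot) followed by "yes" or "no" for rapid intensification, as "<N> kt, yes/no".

V₁: ΔP = 18, V ≈ 6.05 × 18^0.637 ≈ 38.14 kt.
V₂: ΔP = 25, V ≈ 6.05 × 25^0.637 ≈ 47.02 kt.
ΔV over 18 h = 8.88 kt → 24 h equivalent = 8.88 × 24/18 ≈ 11.84 kt.
12 kt < 30 kt ⇒ not rapid intensification.

12 kt, no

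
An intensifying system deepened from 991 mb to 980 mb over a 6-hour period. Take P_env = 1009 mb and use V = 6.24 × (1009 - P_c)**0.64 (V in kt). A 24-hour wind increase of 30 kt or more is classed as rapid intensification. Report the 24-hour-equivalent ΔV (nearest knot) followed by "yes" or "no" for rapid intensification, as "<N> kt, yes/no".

57 kt, yes

V₁: ΔP = 18, V ≈ 6.24 × 18^0.64 ≈ 39.68 kt.
V₂: ΔP = 29, V ≈ 6.24 × 29^0.64 ≈ 53.84 kt.
ΔV over 6 h = 14.16 kt → 24 h equivalent = 14.16 × 24/6 ≈ 56.64 kt.
57 kt ≥ 30 kt ⇒ rapid intensification.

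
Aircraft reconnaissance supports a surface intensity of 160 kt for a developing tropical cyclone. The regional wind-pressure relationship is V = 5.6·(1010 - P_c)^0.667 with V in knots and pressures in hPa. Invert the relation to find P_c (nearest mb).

858 mb

ΔP = (V / 5.6)^(1/0.667) = (160/5.6)^1.499.
160/5.6 = 28.571; 28.571^1.499 ≈ 152.34 mb.
P_c = 1010 − 152.34 = 857.66 ≈ 858 mb.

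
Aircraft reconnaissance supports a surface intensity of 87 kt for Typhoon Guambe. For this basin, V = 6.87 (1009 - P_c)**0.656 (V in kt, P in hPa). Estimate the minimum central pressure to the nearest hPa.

961 hPa

ΔP = (V / 6.87)^(1/0.656) = (87/6.87)^1.524.
87/6.87 = 12.664; 12.664^1.524 ≈ 47.94 hPa.
P_c = 1009 − 47.94 = 961.06 ≈ 961 hPa.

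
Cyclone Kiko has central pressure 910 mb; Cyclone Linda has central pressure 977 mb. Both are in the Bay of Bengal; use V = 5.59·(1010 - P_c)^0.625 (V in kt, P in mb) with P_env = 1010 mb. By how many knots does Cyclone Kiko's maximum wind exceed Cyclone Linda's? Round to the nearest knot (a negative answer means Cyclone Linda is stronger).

Cyclone Kiko: ΔP = 100; V ≈ 5.59 × 100^0.625 ≈ 99.41 kt.
Cyclone Linda: ΔP = 33; V ≈ 5.59 × 33^0.625 ≈ 49.71 kt.
Difference ≈ 99.41 − 49.71 = 49.70 → 50 kt.

50 kt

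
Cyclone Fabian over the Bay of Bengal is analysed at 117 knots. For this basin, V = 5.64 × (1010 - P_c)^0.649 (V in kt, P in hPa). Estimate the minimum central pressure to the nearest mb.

ΔP = (V / 5.64)^(1/0.649) = (117/5.64)^1.541.
117/5.64 = 20.745; 20.745^1.541 ≈ 106.94 mb.
P_c = 1010 − 106.94 = 903.06 ≈ 903 mb.

903 mb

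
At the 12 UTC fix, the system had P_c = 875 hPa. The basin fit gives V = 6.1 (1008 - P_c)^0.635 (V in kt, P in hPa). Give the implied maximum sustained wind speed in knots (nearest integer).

ΔP = 1008 − 875 = 133 hPa.
133^0.635 ≈ 22.318.
V ≈ 6.1 × 22.318 ≈ 136.1 kt.

136 kt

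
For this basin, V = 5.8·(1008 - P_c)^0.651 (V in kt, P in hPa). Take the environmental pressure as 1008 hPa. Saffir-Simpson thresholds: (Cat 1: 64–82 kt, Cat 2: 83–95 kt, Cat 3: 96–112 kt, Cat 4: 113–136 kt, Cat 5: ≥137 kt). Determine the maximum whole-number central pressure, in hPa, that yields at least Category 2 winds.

Category 2 begins at V = 83 kt.
Required ΔP = (83/5.8)^(1/0.651) = 14.310^1.536 ≈ 59.59 hPa.
P_c ≤ 1008 − 59.59 = 948.41, so the highest integer P_c is 948 hPa.

948 hPa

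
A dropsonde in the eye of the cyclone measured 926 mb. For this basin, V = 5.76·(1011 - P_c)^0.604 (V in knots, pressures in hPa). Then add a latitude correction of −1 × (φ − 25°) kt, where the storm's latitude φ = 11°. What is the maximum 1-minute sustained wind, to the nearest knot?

ΔP = 1011 − 926 = 85 mb.
85^0.604 ≈ 14.634.
V ≈ 5.76 × 14.634 ≈ 84.3 kt.
Latitude correction: −1 × (11 − 25) = 14 kt.
Corrected V ≈ 98.3 kt → 98 kt.

98 kt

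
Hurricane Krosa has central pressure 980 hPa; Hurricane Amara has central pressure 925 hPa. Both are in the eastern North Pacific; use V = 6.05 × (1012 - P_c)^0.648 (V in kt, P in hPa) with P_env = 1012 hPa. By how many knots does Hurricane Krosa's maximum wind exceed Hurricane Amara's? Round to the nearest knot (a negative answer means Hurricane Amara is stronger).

-52 kt

Hurricane Krosa: ΔP = 32; V ≈ 6.05 × 32^0.648 ≈ 57.16 kt.
Hurricane Amara: ΔP = 87; V ≈ 6.05 × 87^0.648 ≈ 109.29 kt.
Difference ≈ 57.16 − 109.29 = -52.13 → -52 kt.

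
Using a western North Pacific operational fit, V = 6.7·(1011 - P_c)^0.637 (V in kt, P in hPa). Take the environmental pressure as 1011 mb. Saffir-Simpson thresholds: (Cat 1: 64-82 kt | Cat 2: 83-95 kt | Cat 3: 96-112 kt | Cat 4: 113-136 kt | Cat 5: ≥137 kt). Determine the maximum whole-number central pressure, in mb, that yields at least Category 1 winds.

Category 1 begins at V = 64 kt.
Required ΔP = (64/6.7)^(1/0.637) = 9.552^1.570 ≈ 34.56 mb.
P_c ≤ 1011 − 34.56 = 976.44, so the highest integer P_c is 976 mb.

976 mb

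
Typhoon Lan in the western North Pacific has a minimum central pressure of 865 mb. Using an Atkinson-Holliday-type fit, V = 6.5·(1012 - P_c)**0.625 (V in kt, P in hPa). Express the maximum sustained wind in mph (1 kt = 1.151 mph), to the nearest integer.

169 mph

ΔP = 1012 − 865 = 147 mb.
V ≈ 6.5 × 147^0.625 = 6.5 × 22.624 ≈ 147.057 kt.
147.057 × 1.151 ≈ 169.26 mph → 169 mph.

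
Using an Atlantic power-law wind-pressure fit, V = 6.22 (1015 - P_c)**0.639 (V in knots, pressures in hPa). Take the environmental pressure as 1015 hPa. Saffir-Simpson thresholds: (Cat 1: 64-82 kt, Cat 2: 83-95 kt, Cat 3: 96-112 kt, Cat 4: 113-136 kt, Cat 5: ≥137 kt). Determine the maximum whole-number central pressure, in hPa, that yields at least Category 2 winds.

Category 2 begins at V = 83 kt.
Required ΔP = (83/6.22)^(1/0.639) = 13.344^1.565 ≈ 57.68 hPa.
P_c ≤ 1015 − 57.68 = 957.32, so the highest integer P_c is 957 hPa.

957 hPa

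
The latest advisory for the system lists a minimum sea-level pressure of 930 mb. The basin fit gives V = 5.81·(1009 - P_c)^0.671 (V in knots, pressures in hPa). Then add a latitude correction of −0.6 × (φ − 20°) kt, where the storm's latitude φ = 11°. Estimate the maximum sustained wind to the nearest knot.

114 kt

ΔP = 1009 − 930 = 79 mb.
79^0.671 ≈ 18.763.
V ≈ 5.81 × 18.763 ≈ 109.0 kt.
Latitude correction: −0.6 × (11 − 20) = 5.4 kt.
Corrected V ≈ 114.4 kt → 114 kt.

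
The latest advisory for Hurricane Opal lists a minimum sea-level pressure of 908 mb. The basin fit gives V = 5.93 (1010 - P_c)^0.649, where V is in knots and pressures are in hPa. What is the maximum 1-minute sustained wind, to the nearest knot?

119 kt

ΔP = 1010 − 908 = 102 mb.
102^0.649 ≈ 20.118.
V ≈ 5.93 × 20.118 ≈ 119.3 kt.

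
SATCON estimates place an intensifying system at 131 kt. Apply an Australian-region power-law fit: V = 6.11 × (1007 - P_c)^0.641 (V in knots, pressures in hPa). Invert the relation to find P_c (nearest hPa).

ΔP = (V / 6.11)^(1/0.641) = (131/6.11)^1.560.
131/6.11 = 21.440; 21.440^1.560 ≈ 119.34 hPa.
P_c = 1007 − 119.34 = 887.66 ≈ 888 hPa.

888 hPa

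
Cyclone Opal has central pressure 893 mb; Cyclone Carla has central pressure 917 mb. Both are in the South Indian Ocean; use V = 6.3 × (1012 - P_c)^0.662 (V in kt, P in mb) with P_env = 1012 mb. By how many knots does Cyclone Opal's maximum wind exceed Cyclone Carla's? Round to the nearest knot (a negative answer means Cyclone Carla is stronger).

Cyclone Opal: ΔP = 119; V ≈ 6.3 × 119^0.662 ≈ 149.06 kt.
Cyclone Carla: ΔP = 95; V ≈ 6.3 × 95^0.662 ≈ 128.41 kt.
Difference ≈ 149.06 − 128.41 = 20.65 → 21 kt.

21 kt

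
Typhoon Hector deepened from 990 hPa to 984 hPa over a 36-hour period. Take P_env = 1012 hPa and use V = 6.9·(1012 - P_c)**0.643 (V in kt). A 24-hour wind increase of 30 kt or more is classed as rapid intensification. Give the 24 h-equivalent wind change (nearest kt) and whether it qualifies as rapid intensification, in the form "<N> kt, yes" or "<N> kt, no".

6 kt, no

V₁: ΔP = 22, V ≈ 6.9 × 22^0.643 ≈ 50.35 kt.
V₂: ΔP = 28, V ≈ 6.9 × 28^0.643 ≈ 58.80 kt.
ΔV over 36 h = 8.45 kt → 24 h equivalent = 8.45 × 24/36 ≈ 5.63 kt.
6 kt < 30 kt ⇒ not rapid intensification.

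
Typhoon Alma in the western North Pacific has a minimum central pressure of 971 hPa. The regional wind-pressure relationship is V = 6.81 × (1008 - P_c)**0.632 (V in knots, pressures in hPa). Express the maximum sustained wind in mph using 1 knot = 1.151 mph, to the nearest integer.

77 mph

ΔP = 1008 − 971 = 37 hPa.
V ≈ 6.81 × 37^0.632 = 6.81 × 9.797 ≈ 66.719 kt.
66.719 × 1.151 ≈ 76.79 mph → 77 mph.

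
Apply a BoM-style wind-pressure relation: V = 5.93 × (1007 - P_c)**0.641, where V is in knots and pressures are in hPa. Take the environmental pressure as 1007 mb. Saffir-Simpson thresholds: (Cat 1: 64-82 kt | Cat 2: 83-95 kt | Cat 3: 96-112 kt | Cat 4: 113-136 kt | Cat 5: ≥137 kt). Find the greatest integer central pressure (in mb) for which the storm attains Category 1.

966 mb

Category 1 begins at V = 64 kt.
Required ΔP = (64/5.93)^(1/0.641) = 10.793^1.560 ≈ 40.90 mb.
P_c ≤ 1007 − 40.90 = 966.10, so the highest integer P_c is 966 mb.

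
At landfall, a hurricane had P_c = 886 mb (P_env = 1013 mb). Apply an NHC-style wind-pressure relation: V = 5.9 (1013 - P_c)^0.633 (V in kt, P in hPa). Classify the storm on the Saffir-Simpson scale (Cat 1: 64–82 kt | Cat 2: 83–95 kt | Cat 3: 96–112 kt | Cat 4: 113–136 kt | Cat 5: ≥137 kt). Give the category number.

4

ΔP = 1013 − 886 = 127 mb.
V ≈ 5.9 × 127^0.633 = 5.9 × 21.46 ≈ 127 kt.
127 kt falls in the Category 4 band.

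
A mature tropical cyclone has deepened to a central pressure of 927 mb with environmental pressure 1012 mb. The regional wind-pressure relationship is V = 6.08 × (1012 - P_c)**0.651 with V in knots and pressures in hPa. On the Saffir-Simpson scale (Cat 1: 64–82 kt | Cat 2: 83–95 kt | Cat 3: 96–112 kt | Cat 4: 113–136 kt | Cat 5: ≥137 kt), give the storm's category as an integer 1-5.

ΔP = 1012 − 927 = 85 mb.
V ≈ 6.08 × 85^0.651 = 6.08 × 18.03 ≈ 110 kt.
110 kt falls in the Category 3 band.

3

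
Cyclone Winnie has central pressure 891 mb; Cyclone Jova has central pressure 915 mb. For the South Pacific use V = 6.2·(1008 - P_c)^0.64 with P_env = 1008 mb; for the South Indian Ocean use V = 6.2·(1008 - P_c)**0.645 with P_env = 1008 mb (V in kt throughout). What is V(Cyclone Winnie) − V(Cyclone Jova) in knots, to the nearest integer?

Cyclone Winnie: ΔP = 117; V ≈ 6.2 × 117^0.64 ≈ 130.63 kt.
Cyclone Jova: ΔP = 93; V ≈ 6.2 × 93^0.645 ≈ 115.36 kt.
Difference ≈ 130.63 − 115.36 = 15.27 → 15 kt.

15 kt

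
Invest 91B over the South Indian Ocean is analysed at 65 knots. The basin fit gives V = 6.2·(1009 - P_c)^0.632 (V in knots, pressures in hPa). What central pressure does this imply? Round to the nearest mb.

ΔP = (V / 6.2)^(1/0.632) = (65/6.2)^1.582.
65/6.2 = 10.484; 10.484^1.582 ≈ 41.19 mb.
P_c = 1009 − 41.19 = 967.81 ≈ 968 mb.

968 mb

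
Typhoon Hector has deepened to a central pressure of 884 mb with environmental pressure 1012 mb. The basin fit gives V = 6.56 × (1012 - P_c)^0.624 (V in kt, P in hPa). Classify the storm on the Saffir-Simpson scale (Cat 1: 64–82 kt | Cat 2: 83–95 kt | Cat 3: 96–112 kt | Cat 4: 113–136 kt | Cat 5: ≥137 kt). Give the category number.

ΔP = 1012 − 884 = 128 mb.
V ≈ 6.56 × 128^0.624 = 6.56 × 20.65 ≈ 135 kt.
135 kt falls in the Category 4 band.

4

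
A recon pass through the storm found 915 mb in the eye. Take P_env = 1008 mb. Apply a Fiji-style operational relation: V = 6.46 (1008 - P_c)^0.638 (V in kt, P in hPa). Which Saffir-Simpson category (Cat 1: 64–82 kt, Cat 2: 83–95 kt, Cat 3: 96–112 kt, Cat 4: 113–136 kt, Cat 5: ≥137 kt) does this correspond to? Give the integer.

4

ΔP = 1008 − 915 = 93 mb.
V ≈ 6.46 × 93^0.638 = 6.46 × 18.03 ≈ 116 kt.
116 kt falls in the Category 4 band.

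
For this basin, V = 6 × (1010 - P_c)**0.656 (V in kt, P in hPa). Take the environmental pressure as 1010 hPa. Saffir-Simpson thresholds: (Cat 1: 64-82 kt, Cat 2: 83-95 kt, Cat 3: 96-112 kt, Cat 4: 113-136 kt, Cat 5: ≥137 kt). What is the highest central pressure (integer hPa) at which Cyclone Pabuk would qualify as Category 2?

955 hPa

Category 2 begins at V = 83 kt.
Required ΔP = (83/6)^(1/0.656) = 13.833^1.524 ≈ 54.86 hPa.
P_c ≤ 1010 − 54.86 = 955.14, so the highest integer P_c is 955 hPa.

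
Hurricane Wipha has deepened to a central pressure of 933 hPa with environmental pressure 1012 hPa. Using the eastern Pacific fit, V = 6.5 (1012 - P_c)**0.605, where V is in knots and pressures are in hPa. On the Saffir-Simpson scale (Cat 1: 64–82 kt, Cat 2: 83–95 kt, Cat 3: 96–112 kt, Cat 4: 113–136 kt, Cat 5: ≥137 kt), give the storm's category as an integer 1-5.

2

ΔP = 1012 − 933 = 79 hPa.
V ≈ 6.5 × 79^0.605 = 6.5 × 14.06 ≈ 91 kt.
91 kt falls in the Category 2 band.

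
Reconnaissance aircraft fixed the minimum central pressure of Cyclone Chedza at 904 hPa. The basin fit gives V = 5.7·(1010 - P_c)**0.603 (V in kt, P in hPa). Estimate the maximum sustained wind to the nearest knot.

ΔP = 1010 − 904 = 106 hPa.
106^0.603 ≈ 16.644.
V ≈ 5.7 × 16.644 ≈ 94.9 kt.

95 kt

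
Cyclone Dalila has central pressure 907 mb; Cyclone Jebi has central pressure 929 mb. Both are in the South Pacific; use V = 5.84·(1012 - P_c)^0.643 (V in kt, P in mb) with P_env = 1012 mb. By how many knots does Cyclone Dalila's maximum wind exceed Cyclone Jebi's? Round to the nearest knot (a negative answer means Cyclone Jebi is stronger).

16 kt

Cyclone Dalila: ΔP = 105; V ≈ 5.84 × 105^0.643 ≈ 116.42 kt.
Cyclone Jebi: ΔP = 83; V ≈ 5.84 × 83^0.643 ≈ 100.09 kt.
Difference ≈ 116.42 − 100.09 = 16.33 → 16 kt.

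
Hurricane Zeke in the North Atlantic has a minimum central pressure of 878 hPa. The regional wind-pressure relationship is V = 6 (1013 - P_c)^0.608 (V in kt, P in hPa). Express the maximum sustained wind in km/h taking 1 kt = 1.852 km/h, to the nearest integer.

219 km/h

ΔP = 1013 − 878 = 135 hPa.
V ≈ 6 × 135^0.608 = 6 × 19.735 ≈ 118.412 kt.
118.412 × 1.852 ≈ 219.30 km/h → 219 km/h.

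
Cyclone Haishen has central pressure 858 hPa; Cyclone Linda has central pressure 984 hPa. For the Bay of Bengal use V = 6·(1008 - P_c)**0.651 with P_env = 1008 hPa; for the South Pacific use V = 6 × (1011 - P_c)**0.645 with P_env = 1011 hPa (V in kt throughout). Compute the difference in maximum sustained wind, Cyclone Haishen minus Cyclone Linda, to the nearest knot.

Cyclone Haishen: ΔP = 150; V ≈ 6 × 150^0.651 ≈ 156.60 kt.
Cyclone Linda: ΔP = 27; V ≈ 6 × 27^0.645 ≈ 50.28 kt.
Difference ≈ 156.60 − 50.28 = 106.32 → 106 kt.

106 kt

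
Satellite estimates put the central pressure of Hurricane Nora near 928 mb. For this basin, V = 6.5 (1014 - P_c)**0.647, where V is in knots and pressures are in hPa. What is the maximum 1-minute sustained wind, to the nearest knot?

ΔP = 1014 − 928 = 86 mb.
86^0.647 ≈ 17.849.
V ≈ 6.5 × 17.849 ≈ 116.0 kt.

116 kt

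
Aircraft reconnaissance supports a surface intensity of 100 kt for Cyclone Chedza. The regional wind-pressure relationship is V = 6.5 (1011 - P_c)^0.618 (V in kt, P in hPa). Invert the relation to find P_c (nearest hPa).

ΔP = (V / 6.5)^(1/0.618) = (100/6.5)^1.618.
100/6.5 = 15.385; 15.385^1.618 ≈ 83.34 hPa.
P_c = 1011 − 83.34 = 927.66 ≈ 928 hPa.

928 hPa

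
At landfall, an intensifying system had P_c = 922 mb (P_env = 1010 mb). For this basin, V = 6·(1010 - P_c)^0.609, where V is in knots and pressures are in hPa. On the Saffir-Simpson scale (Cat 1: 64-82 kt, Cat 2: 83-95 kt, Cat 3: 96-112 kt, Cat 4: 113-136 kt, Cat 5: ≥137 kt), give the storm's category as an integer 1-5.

ΔP = 1010 − 922 = 88 mb.
V ≈ 6 × 88^0.609 = 6 × 15.28 ≈ 92 kt.
92 kt falls in the Category 2 band.

2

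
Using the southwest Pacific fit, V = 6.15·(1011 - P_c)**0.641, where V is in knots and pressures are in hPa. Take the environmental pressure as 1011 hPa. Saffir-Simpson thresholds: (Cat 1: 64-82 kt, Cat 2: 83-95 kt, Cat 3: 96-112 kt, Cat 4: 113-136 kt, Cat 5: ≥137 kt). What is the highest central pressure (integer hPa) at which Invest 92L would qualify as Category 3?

Category 3 begins at V = 96 kt.
Required ΔP = (96/6.15)^(1/0.641) = 15.610^1.560 ≈ 72.74 hPa.
P_c ≤ 1011 − 72.74 = 938.26, so the highest integer P_c is 938 hPa.

938 hPa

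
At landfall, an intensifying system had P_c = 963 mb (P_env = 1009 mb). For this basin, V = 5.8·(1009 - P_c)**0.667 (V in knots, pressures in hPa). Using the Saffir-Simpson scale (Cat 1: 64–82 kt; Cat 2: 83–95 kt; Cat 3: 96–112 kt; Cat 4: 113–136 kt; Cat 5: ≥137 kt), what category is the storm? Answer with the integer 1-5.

1

ΔP = 1009 − 963 = 46 mb.
V ≈ 5.8 × 46^0.667 = 5.8 × 12.85 ≈ 75 kt.
75 kt falls in the Category 1 band.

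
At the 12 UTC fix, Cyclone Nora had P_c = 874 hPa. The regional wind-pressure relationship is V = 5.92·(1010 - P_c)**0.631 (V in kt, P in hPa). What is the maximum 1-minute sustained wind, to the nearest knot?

131 kt

ΔP = 1010 − 874 = 136 hPa.
136^0.631 ≈ 22.195.
V ≈ 5.92 × 22.195 ≈ 131.4 kt.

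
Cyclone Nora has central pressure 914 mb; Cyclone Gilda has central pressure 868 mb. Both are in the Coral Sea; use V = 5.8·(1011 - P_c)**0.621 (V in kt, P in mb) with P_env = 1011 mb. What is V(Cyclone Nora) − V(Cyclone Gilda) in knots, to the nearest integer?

Cyclone Nora: ΔP = 97; V ≈ 5.8 × 97^0.621 ≈ 99.36 kt.
Cyclone Gilda: ΔP = 143; V ≈ 5.8 × 143^0.621 ≈ 126.44 kt.
Difference ≈ 99.36 − 126.44 = -27.08 → -27 kt.

-27 kt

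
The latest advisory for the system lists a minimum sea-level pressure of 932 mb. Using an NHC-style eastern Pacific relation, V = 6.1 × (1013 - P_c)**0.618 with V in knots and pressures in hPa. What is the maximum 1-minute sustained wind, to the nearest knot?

ΔP = 1013 − 932 = 81 mb.
81^0.618 ≈ 15.116.
V ≈ 6.1 × 15.116 ≈ 92.2 kt.

92 kt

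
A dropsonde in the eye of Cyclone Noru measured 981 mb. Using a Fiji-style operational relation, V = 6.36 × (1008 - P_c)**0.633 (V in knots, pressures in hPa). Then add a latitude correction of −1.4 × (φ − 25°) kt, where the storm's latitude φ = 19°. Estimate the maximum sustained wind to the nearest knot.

60 kt

ΔP = 1008 − 981 = 27 mb.
27^0.633 ≈ 8.055.
V ≈ 6.36 × 8.055 ≈ 51.2 kt.
Latitude correction: −1.4 × (19 − 25) = 8.4 kt.
Corrected V ≈ 59.6 kt → 60 kt.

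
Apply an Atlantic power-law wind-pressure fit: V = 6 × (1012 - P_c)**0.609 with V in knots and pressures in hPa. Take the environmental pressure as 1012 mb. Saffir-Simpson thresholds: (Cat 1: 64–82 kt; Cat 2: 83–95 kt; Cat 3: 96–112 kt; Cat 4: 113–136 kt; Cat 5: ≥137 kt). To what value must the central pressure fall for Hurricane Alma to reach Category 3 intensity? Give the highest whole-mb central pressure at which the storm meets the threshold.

917 mb

Category 3 begins at V = 96 kt.
Required ΔP = (96/6)^(1/0.609) = 16.000^1.642 ≈ 94.89 mb.
P_c ≤ 1012 − 94.89 = 917.11, so the highest integer P_c is 917 mb.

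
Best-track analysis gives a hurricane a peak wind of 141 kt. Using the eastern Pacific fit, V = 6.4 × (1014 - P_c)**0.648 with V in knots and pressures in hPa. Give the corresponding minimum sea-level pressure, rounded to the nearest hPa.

ΔP = (V / 6.4)^(1/0.648) = (141/6.4)^1.543.
141/6.4 = 22.031; 22.031^1.543 ≈ 118.19 hPa.
P_c = 1014 − 118.19 = 895.81 ≈ 896 hPa.

896 hPa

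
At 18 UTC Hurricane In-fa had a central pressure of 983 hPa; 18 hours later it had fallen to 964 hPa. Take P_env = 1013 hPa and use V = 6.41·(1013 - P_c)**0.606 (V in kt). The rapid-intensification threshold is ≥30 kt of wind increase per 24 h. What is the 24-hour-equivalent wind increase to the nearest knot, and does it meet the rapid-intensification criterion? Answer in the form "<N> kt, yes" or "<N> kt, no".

V₁: ΔP = 30, V ≈ 6.41 × 30^0.606 ≈ 50.35 kt.
V₂: ΔP = 49, V ≈ 6.41 × 49^0.606 ≈ 67.78 kt.
ΔV over 18 h = 17.43 kt → 24 h equivalent = 17.43 × 24/18 ≈ 23.24 kt.
23 kt < 30 kt ⇒ not rapid intensification.

23 kt, no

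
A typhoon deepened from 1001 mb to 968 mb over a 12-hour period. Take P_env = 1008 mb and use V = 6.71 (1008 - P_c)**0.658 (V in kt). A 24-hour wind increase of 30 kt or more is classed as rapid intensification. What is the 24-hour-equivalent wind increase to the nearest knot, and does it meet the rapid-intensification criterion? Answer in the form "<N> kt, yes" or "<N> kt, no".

104 kt, yes

V₁: ΔP = 7, V ≈ 6.71 × 7^0.658 ≈ 24.14 kt.
V₂: ΔP = 40, V ≈ 6.71 × 40^0.658 ≈ 76.01 kt.
ΔV over 12 h = 51.87 kt → 24 h equivalent = 51.87 × 24/12 ≈ 103.74 kt.
104 kt ≥ 30 kt ⇒ rapid intensification.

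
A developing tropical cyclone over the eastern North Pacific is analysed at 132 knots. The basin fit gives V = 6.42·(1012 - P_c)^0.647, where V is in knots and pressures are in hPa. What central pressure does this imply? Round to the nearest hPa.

905 hPa

ΔP = (V / 6.42)^(1/0.647) = (132/6.42)^1.546.
132/6.42 = 20.561; 20.561^1.546 ≈ 107.01 hPa.
P_c = 1012 − 107.01 = 904.99 ≈ 905 hPa.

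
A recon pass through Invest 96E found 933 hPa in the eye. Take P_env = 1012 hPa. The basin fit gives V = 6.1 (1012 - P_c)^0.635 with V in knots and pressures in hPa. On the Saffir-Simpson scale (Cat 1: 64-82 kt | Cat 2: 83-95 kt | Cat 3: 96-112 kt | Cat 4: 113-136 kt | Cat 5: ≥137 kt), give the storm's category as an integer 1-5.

ΔP = 1012 − 933 = 79 hPa.
V ≈ 6.1 × 79^0.635 = 6.1 × 16.03 ≈ 98 kt.
98 kt falls in the Category 3 band.

3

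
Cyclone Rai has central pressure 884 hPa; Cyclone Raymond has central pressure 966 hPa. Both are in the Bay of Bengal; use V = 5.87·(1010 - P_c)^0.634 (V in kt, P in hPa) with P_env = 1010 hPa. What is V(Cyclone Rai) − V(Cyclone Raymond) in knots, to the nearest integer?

61 kt

Cyclone Rai: ΔP = 126; V ≈ 5.87 × 126^0.634 ≈ 125.97 kt.
Cyclone Raymond: ΔP = 44; V ≈ 5.87 × 44^0.634 ≈ 64.65 kt.
Difference ≈ 125.97 − 64.65 = 61.32 → 61 kt.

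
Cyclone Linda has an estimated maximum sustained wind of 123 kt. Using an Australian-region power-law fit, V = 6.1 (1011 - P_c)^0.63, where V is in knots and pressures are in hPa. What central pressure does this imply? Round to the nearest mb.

ΔP = (V / 6.1)^(1/0.63) = (123/6.1)^1.587.
123/6.1 = 20.164; 20.164^1.587 ≈ 117.69 mb.
P_c = 1011 − 117.69 = 893.31 ≈ 893 mb.

893 mb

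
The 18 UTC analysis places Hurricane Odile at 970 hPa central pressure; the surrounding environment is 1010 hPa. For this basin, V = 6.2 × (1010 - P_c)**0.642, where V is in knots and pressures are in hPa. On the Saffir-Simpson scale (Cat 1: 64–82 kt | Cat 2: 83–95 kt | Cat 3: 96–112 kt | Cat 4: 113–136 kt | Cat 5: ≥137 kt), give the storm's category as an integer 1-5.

1

ΔP = 1010 − 970 = 40 hPa.
V ≈ 6.2 × 40^0.642 = 6.2 × 10.68 ≈ 66 kt.
66 kt falls in the Category 1 band.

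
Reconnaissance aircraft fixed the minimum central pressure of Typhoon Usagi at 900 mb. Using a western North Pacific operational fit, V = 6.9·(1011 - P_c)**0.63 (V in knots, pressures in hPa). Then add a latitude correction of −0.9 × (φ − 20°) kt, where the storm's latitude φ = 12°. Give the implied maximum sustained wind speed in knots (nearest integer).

141 kt

ΔP = 1011 − 900 = 111 mb.
111^0.63 ≈ 19.434.
V ≈ 6.9 × 19.434 ≈ 134.1 kt.
Latitude correction: −0.9 × (12 − 20) = 7.2 kt.
Corrected V ≈ 141.3 kt → 141 kt.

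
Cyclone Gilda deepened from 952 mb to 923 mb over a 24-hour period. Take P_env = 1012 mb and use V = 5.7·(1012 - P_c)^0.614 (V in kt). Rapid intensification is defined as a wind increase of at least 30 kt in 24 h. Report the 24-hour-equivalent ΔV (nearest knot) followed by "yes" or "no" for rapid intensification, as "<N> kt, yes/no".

V₁: ΔP = 60, V ≈ 5.7 × 60^0.614 ≈ 70.41 kt.
V₂: ΔP = 89, V ≈ 5.7 × 89^0.614 ≈ 89.70 kt.
ΔV over 24 h = 19.29 kt → 24 h equivalent = 19.29 × 24/24 ≈ 19.29 kt.
19 kt < 30 kt ⇒ not rapid intensification.

19 kt, no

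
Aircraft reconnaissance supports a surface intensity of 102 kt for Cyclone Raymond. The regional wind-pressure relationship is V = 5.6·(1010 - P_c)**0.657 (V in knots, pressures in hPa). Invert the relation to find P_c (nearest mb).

927 mb

ΔP = (V / 5.6)^(1/0.657) = (102/5.6)^1.522.
102/5.6 = 18.214; 18.214^1.522 ≈ 82.88 mb.
P_c = 1010 − 82.88 = 927.12 ≈ 927 mb.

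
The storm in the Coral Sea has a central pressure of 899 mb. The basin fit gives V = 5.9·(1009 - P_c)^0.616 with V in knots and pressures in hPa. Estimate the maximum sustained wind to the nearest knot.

107 kt

ΔP = 1009 − 899 = 110 mb.
110^0.616 ≈ 18.092.
V ≈ 5.9 × 18.092 ≈ 106.7 kt.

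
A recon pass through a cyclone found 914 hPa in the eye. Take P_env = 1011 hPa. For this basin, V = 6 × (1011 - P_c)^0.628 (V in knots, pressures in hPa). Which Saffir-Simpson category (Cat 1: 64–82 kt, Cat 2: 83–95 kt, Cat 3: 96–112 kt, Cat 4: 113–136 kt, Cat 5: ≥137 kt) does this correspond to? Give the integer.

ΔP = 1011 − 914 = 97 hPa.
V ≈ 6 × 97^0.628 = 6 × 17.69 ≈ 106 kt.
106 kt falls in the Category 3 band.

3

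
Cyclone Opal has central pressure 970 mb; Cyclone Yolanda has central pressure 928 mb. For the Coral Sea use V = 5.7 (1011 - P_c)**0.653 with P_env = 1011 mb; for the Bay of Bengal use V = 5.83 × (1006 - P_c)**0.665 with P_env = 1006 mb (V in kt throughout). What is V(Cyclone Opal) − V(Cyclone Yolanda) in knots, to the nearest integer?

-41 kt

Cyclone Opal: ΔP = 41; V ≈ 5.7 × 41^0.653 ≈ 64.42 kt.
Cyclone Yolanda: ΔP = 78; V ≈ 5.83 × 78^0.665 ≈ 105.66 kt.
Difference ≈ 64.42 − 105.66 = -41.24 → -41 kt.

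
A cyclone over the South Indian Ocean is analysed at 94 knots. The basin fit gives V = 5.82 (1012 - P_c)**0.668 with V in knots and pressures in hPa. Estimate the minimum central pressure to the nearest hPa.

948 hPa

ΔP = (V / 5.82)^(1/0.668) = (94/5.82)^1.497.
94/5.82 = 16.151; 16.151^1.497 ≈ 64.37 hPa.
P_c = 1012 − 64.37 = 947.63 ≈ 948 hPa.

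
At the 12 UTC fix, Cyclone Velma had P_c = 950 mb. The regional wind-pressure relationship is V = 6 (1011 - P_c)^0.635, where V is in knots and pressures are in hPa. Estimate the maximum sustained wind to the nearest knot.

82 kt

ΔP = 1011 − 950 = 61 mb.
61^0.635 ≈ 13.605.
V ≈ 6 × 13.605 ≈ 81.6 kt.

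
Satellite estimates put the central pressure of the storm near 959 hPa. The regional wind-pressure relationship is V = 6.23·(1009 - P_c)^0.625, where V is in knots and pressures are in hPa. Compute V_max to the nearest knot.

ΔP = 1009 − 959 = 50 hPa.
50^0.625 ≈ 11.531.
V ≈ 6.23 × 11.531 ≈ 71.8 kt.

72 kt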